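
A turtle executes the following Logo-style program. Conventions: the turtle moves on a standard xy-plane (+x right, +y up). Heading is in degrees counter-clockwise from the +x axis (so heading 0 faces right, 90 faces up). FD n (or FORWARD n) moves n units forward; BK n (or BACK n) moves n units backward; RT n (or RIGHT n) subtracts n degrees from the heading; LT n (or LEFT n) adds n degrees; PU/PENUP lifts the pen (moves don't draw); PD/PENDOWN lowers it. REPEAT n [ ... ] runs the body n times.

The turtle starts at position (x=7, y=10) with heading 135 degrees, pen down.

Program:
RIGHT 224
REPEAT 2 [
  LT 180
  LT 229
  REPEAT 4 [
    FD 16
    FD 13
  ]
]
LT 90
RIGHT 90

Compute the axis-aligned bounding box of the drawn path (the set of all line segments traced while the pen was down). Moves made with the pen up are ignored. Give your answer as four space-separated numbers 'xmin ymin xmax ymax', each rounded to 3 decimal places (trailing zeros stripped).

Answer: 7 -64.563 210.433 10

Derivation:
Executing turtle program step by step:
Start: pos=(7,10), heading=135, pen down
RT 224: heading 135 -> 271
REPEAT 2 [
  -- iteration 1/2 --
  LT 180: heading 271 -> 91
  LT 229: heading 91 -> 320
  REPEAT 4 [
    -- iteration 1/4 --
    FD 16: (7,10) -> (19.257,-0.285) [heading=320, draw]
    FD 13: (19.257,-0.285) -> (29.215,-8.641) [heading=320, draw]
    -- iteration 2/4 --
    FD 16: (29.215,-8.641) -> (41.472,-18.925) [heading=320, draw]
    FD 13: (41.472,-18.925) -> (51.431,-27.282) [heading=320, draw]
    -- iteration 3/4 --
    FD 16: (51.431,-27.282) -> (63.687,-37.566) [heading=320, draw]
    FD 13: (63.687,-37.566) -> (73.646,-45.923) [heading=320, draw]
    -- iteration 4/4 --
    FD 16: (73.646,-45.923) -> (85.903,-56.207) [heading=320, draw]
    FD 13: (85.903,-56.207) -> (95.861,-64.563) [heading=320, draw]
  ]
  -- iteration 2/2 --
  LT 180: heading 320 -> 140
  LT 229: heading 140 -> 9
  REPEAT 4 [
    -- iteration 1/4 --
    FD 16: (95.861,-64.563) -> (111.664,-62.06) [heading=9, draw]
    FD 13: (111.664,-62.06) -> (124.504,-60.027) [heading=9, draw]
    -- iteration 2/4 --
    FD 16: (124.504,-60.027) -> (140.307,-57.524) [heading=9, draw]
    FD 13: (140.307,-57.524) -> (153.147,-55.49) [heading=9, draw]
    -- iteration 3/4 --
    FD 16: (153.147,-55.49) -> (168.95,-52.987) [heading=9, draw]
    FD 13: (168.95,-52.987) -> (181.79,-50.954) [heading=9, draw]
    -- iteration 4/4 --
    FD 16: (181.79,-50.954) -> (197.593,-48.451) [heading=9, draw]
    FD 13: (197.593,-48.451) -> (210.433,-46.417) [heading=9, draw]
  ]
]
LT 90: heading 9 -> 99
RT 90: heading 99 -> 9
Final: pos=(210.433,-46.417), heading=9, 16 segment(s) drawn

Segment endpoints: x in {7, 19.257, 29.215, 41.472, 51.431, 63.687, 73.646, 85.903, 95.861, 111.664, 124.504, 140.307, 153.147, 168.95, 181.79, 197.593, 210.433}, y in {-64.563, -62.06, -60.027, -57.524, -56.207, -55.49, -52.987, -50.954, -48.451, -46.417, -45.923, -37.566, -27.282, -18.925, -8.641, -0.285, 10}
xmin=7, ymin=-64.563, xmax=210.433, ymax=10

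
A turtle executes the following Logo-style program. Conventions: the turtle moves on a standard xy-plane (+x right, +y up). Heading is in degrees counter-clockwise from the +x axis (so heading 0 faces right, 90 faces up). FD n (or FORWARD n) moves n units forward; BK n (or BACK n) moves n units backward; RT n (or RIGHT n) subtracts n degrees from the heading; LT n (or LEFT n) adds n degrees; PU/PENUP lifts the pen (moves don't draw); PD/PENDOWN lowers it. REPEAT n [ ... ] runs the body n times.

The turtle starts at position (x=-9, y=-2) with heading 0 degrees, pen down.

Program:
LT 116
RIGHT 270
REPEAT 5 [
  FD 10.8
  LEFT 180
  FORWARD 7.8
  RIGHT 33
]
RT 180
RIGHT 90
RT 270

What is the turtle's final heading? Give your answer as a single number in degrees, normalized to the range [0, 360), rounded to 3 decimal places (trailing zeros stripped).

Answer: 41

Derivation:
Executing turtle program step by step:
Start: pos=(-9,-2), heading=0, pen down
LT 116: heading 0 -> 116
RT 270: heading 116 -> 206
REPEAT 5 [
  -- iteration 1/5 --
  FD 10.8: (-9,-2) -> (-18.707,-6.734) [heading=206, draw]
  LT 180: heading 206 -> 26
  FD 7.8: (-18.707,-6.734) -> (-11.696,-3.315) [heading=26, draw]
  RT 33: heading 26 -> 353
  -- iteration 2/5 --
  FD 10.8: (-11.696,-3.315) -> (-0.977,-4.631) [heading=353, draw]
  LT 180: heading 353 -> 173
  FD 7.8: (-0.977,-4.631) -> (-8.719,-3.681) [heading=173, draw]
  RT 33: heading 173 -> 140
  -- iteration 3/5 --
  FD 10.8: (-8.719,-3.681) -> (-16.992,3.261) [heading=140, draw]
  LT 180: heading 140 -> 320
  FD 7.8: (-16.992,3.261) -> (-11.017,-1.752) [heading=320, draw]
  RT 33: heading 320 -> 287
  -- iteration 4/5 --
  FD 10.8: (-11.017,-1.752) -> (-7.859,-12.08) [heading=287, draw]
  LT 180: heading 287 -> 107
  FD 7.8: (-7.859,-12.08) -> (-10.14,-4.621) [heading=107, draw]
  RT 33: heading 107 -> 74
  -- iteration 5/5 --
  FD 10.8: (-10.14,-4.621) -> (-7.163,5.76) [heading=74, draw]
  LT 180: heading 74 -> 254
  FD 7.8: (-7.163,5.76) -> (-9.313,-1.737) [heading=254, draw]
  RT 33: heading 254 -> 221
]
RT 180: heading 221 -> 41
RT 90: heading 41 -> 311
RT 270: heading 311 -> 41
Final: pos=(-9.313,-1.737), heading=41, 10 segment(s) drawn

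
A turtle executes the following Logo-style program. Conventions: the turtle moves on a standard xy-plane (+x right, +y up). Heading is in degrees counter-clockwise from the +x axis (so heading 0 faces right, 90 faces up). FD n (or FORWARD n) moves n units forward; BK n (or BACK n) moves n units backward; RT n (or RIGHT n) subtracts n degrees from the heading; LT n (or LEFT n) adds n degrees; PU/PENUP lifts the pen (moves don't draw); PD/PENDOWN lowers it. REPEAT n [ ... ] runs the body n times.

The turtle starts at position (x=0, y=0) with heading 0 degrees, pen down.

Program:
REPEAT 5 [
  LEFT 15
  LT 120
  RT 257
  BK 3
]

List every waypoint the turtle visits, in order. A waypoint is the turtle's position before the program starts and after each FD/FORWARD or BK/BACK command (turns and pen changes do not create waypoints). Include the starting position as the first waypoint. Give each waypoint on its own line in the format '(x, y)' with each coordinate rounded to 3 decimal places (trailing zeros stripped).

Executing turtle program step by step:
Start: pos=(0,0), heading=0, pen down
REPEAT 5 [
  -- iteration 1/5 --
  LT 15: heading 0 -> 15
  LT 120: heading 15 -> 135
  RT 257: heading 135 -> 238
  BK 3: (0,0) -> (1.59,2.544) [heading=238, draw]
  -- iteration 2/5 --
  LT 15: heading 238 -> 253
  LT 120: heading 253 -> 13
  RT 257: heading 13 -> 116
  BK 3: (1.59,2.544) -> (2.905,-0.152) [heading=116, draw]
  -- iteration 3/5 --
  LT 15: heading 116 -> 131
  LT 120: heading 131 -> 251
  RT 257: heading 251 -> 354
  BK 3: (2.905,-0.152) -> (-0.079,0.161) [heading=354, draw]
  -- iteration 4/5 --
  LT 15: heading 354 -> 9
  LT 120: heading 9 -> 129
  RT 257: heading 129 -> 232
  BK 3: (-0.079,0.161) -> (1.768,2.525) [heading=232, draw]
  -- iteration 5/5 --
  LT 15: heading 232 -> 247
  LT 120: heading 247 -> 7
  RT 257: heading 7 -> 110
  BK 3: (1.768,2.525) -> (2.794,-0.294) [heading=110, draw]
]
Final: pos=(2.794,-0.294), heading=110, 5 segment(s) drawn
Waypoints (6 total):
(0, 0)
(1.59, 2.544)
(2.905, -0.152)
(-0.079, 0.161)
(1.768, 2.525)
(2.794, -0.294)

Answer: (0, 0)
(1.59, 2.544)
(2.905, -0.152)
(-0.079, 0.161)
(1.768, 2.525)
(2.794, -0.294)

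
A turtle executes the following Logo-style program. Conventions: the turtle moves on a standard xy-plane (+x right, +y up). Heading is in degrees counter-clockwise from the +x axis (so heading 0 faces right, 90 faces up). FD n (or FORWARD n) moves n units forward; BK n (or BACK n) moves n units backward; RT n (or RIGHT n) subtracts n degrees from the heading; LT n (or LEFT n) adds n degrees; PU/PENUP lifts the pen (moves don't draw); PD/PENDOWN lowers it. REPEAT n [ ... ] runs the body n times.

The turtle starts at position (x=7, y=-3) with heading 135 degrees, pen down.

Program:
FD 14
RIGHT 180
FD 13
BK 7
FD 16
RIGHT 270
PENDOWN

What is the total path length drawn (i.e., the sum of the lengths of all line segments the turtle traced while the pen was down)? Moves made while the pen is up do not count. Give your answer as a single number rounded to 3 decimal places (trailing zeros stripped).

Answer: 50

Derivation:
Executing turtle program step by step:
Start: pos=(7,-3), heading=135, pen down
FD 14: (7,-3) -> (-2.899,6.899) [heading=135, draw]
RT 180: heading 135 -> 315
FD 13: (-2.899,6.899) -> (6.293,-2.293) [heading=315, draw]
BK 7: (6.293,-2.293) -> (1.343,2.657) [heading=315, draw]
FD 16: (1.343,2.657) -> (12.657,-8.657) [heading=315, draw]
RT 270: heading 315 -> 45
PD: pen down
Final: pos=(12.657,-8.657), heading=45, 4 segment(s) drawn

Segment lengths:
  seg 1: (7,-3) -> (-2.899,6.899), length = 14
  seg 2: (-2.899,6.899) -> (6.293,-2.293), length = 13
  seg 3: (6.293,-2.293) -> (1.343,2.657), length = 7
  seg 4: (1.343,2.657) -> (12.657,-8.657), length = 16
Total = 50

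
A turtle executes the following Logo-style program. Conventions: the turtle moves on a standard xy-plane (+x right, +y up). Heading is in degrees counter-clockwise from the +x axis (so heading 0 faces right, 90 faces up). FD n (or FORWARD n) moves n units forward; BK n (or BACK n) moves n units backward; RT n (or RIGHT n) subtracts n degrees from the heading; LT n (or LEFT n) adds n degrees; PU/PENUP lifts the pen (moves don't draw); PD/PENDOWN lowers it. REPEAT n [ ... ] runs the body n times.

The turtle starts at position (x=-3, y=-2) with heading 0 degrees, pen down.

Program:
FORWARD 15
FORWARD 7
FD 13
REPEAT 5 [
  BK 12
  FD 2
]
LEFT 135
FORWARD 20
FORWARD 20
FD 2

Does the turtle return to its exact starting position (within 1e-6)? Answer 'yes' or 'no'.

Executing turtle program step by step:
Start: pos=(-3,-2), heading=0, pen down
FD 15: (-3,-2) -> (12,-2) [heading=0, draw]
FD 7: (12,-2) -> (19,-2) [heading=0, draw]
FD 13: (19,-2) -> (32,-2) [heading=0, draw]
REPEAT 5 [
  -- iteration 1/5 --
  BK 12: (32,-2) -> (20,-2) [heading=0, draw]
  FD 2: (20,-2) -> (22,-2) [heading=0, draw]
  -- iteration 2/5 --
  BK 12: (22,-2) -> (10,-2) [heading=0, draw]
  FD 2: (10,-2) -> (12,-2) [heading=0, draw]
  -- iteration 3/5 --
  BK 12: (12,-2) -> (0,-2) [heading=0, draw]
  FD 2: (0,-2) -> (2,-2) [heading=0, draw]
  -- iteration 4/5 --
  BK 12: (2,-2) -> (-10,-2) [heading=0, draw]
  FD 2: (-10,-2) -> (-8,-2) [heading=0, draw]
  -- iteration 5/5 --
  BK 12: (-8,-2) -> (-20,-2) [heading=0, draw]
  FD 2: (-20,-2) -> (-18,-2) [heading=0, draw]
]
LT 135: heading 0 -> 135
FD 20: (-18,-2) -> (-32.142,12.142) [heading=135, draw]
FD 20: (-32.142,12.142) -> (-46.284,26.284) [heading=135, draw]
FD 2: (-46.284,26.284) -> (-47.698,27.698) [heading=135, draw]
Final: pos=(-47.698,27.698), heading=135, 16 segment(s) drawn

Start position: (-3, -2)
Final position: (-47.698, 27.698)
Distance = 53.665; >= 1e-6 -> NOT closed

Answer: no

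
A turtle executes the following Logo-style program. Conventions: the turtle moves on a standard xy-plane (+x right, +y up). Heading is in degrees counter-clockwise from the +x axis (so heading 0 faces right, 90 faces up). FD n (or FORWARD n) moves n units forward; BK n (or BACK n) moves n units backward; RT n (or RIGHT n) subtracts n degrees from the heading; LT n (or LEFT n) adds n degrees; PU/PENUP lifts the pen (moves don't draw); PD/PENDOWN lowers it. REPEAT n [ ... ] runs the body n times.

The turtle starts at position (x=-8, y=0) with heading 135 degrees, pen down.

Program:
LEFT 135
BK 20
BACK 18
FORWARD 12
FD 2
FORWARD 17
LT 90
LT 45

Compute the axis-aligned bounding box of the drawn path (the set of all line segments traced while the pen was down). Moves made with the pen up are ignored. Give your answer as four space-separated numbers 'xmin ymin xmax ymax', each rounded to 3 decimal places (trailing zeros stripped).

Executing turtle program step by step:
Start: pos=(-8,0), heading=135, pen down
LT 135: heading 135 -> 270
BK 20: (-8,0) -> (-8,20) [heading=270, draw]
BK 18: (-8,20) -> (-8,38) [heading=270, draw]
FD 12: (-8,38) -> (-8,26) [heading=270, draw]
FD 2: (-8,26) -> (-8,24) [heading=270, draw]
FD 17: (-8,24) -> (-8,7) [heading=270, draw]
LT 90: heading 270 -> 0
LT 45: heading 0 -> 45
Final: pos=(-8,7), heading=45, 5 segment(s) drawn

Segment endpoints: x in {-8, -8, -8, -8, -8}, y in {0, 7, 20, 24, 26, 38}
xmin=-8, ymin=0, xmax=-8, ymax=38

Answer: -8 0 -8 38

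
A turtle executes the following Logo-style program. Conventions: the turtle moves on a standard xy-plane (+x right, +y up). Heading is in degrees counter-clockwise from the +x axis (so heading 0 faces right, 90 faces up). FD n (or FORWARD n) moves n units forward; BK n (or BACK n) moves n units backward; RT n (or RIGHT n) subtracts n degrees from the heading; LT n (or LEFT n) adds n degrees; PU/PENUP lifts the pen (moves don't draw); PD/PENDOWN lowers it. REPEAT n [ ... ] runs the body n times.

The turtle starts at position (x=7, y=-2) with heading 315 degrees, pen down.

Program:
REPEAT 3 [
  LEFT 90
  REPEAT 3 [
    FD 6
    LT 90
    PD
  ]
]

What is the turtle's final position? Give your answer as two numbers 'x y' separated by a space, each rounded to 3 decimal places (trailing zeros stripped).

Answer: -5.728 10.728

Derivation:
Executing turtle program step by step:
Start: pos=(7,-2), heading=315, pen down
REPEAT 3 [
  -- iteration 1/3 --
  LT 90: heading 315 -> 45
  REPEAT 3 [
    -- iteration 1/3 --
    FD 6: (7,-2) -> (11.243,2.243) [heading=45, draw]
    LT 90: heading 45 -> 135
    PD: pen down
    -- iteration 2/3 --
    FD 6: (11.243,2.243) -> (7,6.485) [heading=135, draw]
    LT 90: heading 135 -> 225
    PD: pen down
    -- iteration 3/3 --
    FD 6: (7,6.485) -> (2.757,2.243) [heading=225, draw]
    LT 90: heading 225 -> 315
    PD: pen down
  ]
  -- iteration 2/3 --
  LT 90: heading 315 -> 45
  REPEAT 3 [
    -- iteration 1/3 --
    FD 6: (2.757,2.243) -> (7,6.485) [heading=45, draw]
    LT 90: heading 45 -> 135
    PD: pen down
    -- iteration 2/3 --
    FD 6: (7,6.485) -> (2.757,10.728) [heading=135, draw]
    LT 90: heading 135 -> 225
    PD: pen down
    -- iteration 3/3 --
    FD 6: (2.757,10.728) -> (-1.485,6.485) [heading=225, draw]
    LT 90: heading 225 -> 315
    PD: pen down
  ]
  -- iteration 3/3 --
  LT 90: heading 315 -> 45
  REPEAT 3 [
    -- iteration 1/3 --
    FD 6: (-1.485,6.485) -> (2.757,10.728) [heading=45, draw]
    LT 90: heading 45 -> 135
    PD: pen down
    -- iteration 2/3 --
    FD 6: (2.757,10.728) -> (-1.485,14.971) [heading=135, draw]
    LT 90: heading 135 -> 225
    PD: pen down
    -- iteration 3/3 --
    FD 6: (-1.485,14.971) -> (-5.728,10.728) [heading=225, draw]
    LT 90: heading 225 -> 315
    PD: pen down
  ]
]
Final: pos=(-5.728,10.728), heading=315, 9 segment(s) drawn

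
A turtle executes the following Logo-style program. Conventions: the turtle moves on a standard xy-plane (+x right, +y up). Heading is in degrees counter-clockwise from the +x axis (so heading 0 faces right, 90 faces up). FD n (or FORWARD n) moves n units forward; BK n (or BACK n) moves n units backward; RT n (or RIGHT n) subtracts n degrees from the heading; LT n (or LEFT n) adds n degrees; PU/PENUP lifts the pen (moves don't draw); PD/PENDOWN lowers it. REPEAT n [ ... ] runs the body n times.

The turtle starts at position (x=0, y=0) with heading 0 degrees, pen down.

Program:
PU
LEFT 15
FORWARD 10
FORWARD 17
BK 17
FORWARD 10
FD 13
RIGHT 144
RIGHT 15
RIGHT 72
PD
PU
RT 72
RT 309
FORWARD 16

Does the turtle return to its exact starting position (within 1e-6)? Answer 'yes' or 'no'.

Executing turtle program step by step:
Start: pos=(0,0), heading=0, pen down
PU: pen up
LT 15: heading 0 -> 15
FD 10: (0,0) -> (9.659,2.588) [heading=15, move]
FD 17: (9.659,2.588) -> (26.08,6.988) [heading=15, move]
BK 17: (26.08,6.988) -> (9.659,2.588) [heading=15, move]
FD 10: (9.659,2.588) -> (19.319,5.176) [heading=15, move]
FD 13: (19.319,5.176) -> (31.876,8.541) [heading=15, move]
RT 144: heading 15 -> 231
RT 15: heading 231 -> 216
RT 72: heading 216 -> 144
PD: pen down
PU: pen up
RT 72: heading 144 -> 72
RT 309: heading 72 -> 123
FD 16: (31.876,8.541) -> (23.161,21.96) [heading=123, move]
Final: pos=(23.161,21.96), heading=123, 0 segment(s) drawn

Start position: (0, 0)
Final position: (23.161, 21.96)
Distance = 31.917; >= 1e-6 -> NOT closed

Answer: no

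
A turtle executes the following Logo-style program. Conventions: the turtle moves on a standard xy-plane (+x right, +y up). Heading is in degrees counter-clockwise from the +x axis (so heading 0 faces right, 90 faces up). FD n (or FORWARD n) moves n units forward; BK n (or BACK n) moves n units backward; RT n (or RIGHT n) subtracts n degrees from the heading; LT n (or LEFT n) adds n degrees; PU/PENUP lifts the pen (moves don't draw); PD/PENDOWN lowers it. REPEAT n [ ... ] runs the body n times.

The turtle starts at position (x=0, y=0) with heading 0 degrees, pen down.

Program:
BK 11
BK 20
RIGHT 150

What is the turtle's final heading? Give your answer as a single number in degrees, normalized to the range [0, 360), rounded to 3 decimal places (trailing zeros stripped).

Executing turtle program step by step:
Start: pos=(0,0), heading=0, pen down
BK 11: (0,0) -> (-11,0) [heading=0, draw]
BK 20: (-11,0) -> (-31,0) [heading=0, draw]
RT 150: heading 0 -> 210
Final: pos=(-31,0), heading=210, 2 segment(s) drawn

Answer: 210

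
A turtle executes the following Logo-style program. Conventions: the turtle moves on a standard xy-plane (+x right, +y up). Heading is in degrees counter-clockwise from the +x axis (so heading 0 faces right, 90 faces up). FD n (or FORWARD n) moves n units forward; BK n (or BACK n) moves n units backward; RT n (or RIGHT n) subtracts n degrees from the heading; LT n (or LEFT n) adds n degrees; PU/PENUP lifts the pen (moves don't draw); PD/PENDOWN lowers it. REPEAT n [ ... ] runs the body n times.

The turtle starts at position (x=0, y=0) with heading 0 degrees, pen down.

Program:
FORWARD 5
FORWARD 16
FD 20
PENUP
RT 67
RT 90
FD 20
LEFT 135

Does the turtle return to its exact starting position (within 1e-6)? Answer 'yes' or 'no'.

Executing turtle program step by step:
Start: pos=(0,0), heading=0, pen down
FD 5: (0,0) -> (5,0) [heading=0, draw]
FD 16: (5,0) -> (21,0) [heading=0, draw]
FD 20: (21,0) -> (41,0) [heading=0, draw]
PU: pen up
RT 67: heading 0 -> 293
RT 90: heading 293 -> 203
FD 20: (41,0) -> (22.59,-7.815) [heading=203, move]
LT 135: heading 203 -> 338
Final: pos=(22.59,-7.815), heading=338, 3 segment(s) drawn

Start position: (0, 0)
Final position: (22.59, -7.815)
Distance = 23.903; >= 1e-6 -> NOT closed

Answer: no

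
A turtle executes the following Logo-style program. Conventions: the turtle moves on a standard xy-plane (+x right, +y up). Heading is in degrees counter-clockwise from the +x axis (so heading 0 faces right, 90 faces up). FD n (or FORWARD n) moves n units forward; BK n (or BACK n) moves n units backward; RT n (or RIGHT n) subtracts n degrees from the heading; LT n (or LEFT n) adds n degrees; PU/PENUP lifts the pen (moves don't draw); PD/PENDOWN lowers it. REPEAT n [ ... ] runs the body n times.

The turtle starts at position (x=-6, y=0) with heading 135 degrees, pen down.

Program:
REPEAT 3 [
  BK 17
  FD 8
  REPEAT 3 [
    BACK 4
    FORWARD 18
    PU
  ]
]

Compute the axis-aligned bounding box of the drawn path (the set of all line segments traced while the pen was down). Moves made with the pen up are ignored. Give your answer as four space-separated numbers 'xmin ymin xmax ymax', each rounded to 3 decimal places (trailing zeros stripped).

Answer: -9.536 -12.021 6.021 3.536

Derivation:
Executing turtle program step by step:
Start: pos=(-6,0), heading=135, pen down
REPEAT 3 [
  -- iteration 1/3 --
  BK 17: (-6,0) -> (6.021,-12.021) [heading=135, draw]
  FD 8: (6.021,-12.021) -> (0.364,-6.364) [heading=135, draw]
  REPEAT 3 [
    -- iteration 1/3 --
    BK 4: (0.364,-6.364) -> (3.192,-9.192) [heading=135, draw]
    FD 18: (3.192,-9.192) -> (-9.536,3.536) [heading=135, draw]
    PU: pen up
    -- iteration 2/3 --
    BK 4: (-9.536,3.536) -> (-6.707,0.707) [heading=135, move]
    FD 18: (-6.707,0.707) -> (-19.435,13.435) [heading=135, move]
    PU: pen up
    -- iteration 3/3 --
    BK 4: (-19.435,13.435) -> (-16.607,10.607) [heading=135, move]
    FD 18: (-16.607,10.607) -> (-29.335,23.335) [heading=135, move]
    PU: pen up
  ]
  -- iteration 2/3 --
  BK 17: (-29.335,23.335) -> (-17.314,11.314) [heading=135, move]
  FD 8: (-17.314,11.314) -> (-22.971,16.971) [heading=135, move]
  REPEAT 3 [
    -- iteration 1/3 --
    BK 4: (-22.971,16.971) -> (-20.142,14.142) [heading=135, move]
    FD 18: (-20.142,14.142) -> (-32.87,26.87) [heading=135, move]
    PU: pen up
    -- iteration 2/3 --
    BK 4: (-32.87,26.87) -> (-30.042,24.042) [heading=135, move]
    FD 18: (-30.042,24.042) -> (-42.77,36.77) [heading=135, move]
    PU: pen up
    -- iteration 3/3 --
    BK 4: (-42.77,36.77) -> (-39.941,33.941) [heading=135, move]
    FD 18: (-39.941,33.941) -> (-52.669,46.669) [heading=135, move]
    PU: pen up
  ]
  -- iteration 3/3 --
  BK 17: (-52.669,46.669) -> (-40.648,34.648) [heading=135, move]
  FD 8: (-40.648,34.648) -> (-46.305,40.305) [heading=135, move]
  REPEAT 3 [
    -- iteration 1/3 --
    BK 4: (-46.305,40.305) -> (-43.477,37.477) [heading=135, move]
    FD 18: (-43.477,37.477) -> (-56.205,50.205) [heading=135, move]
    PU: pen up
    -- iteration 2/3 --
    BK 4: (-56.205,50.205) -> (-53.376,47.376) [heading=135, move]
    FD 18: (-53.376,47.376) -> (-66.104,60.104) [heading=135, move]
    PU: pen up
    -- iteration 3/3 --
    BK 4: (-66.104,60.104) -> (-63.276,57.276) [heading=135, move]
    FD 18: (-63.276,57.276) -> (-76.004,70.004) [heading=135, move]
    PU: pen up
  ]
]
Final: pos=(-76.004,70.004), heading=135, 4 segment(s) drawn

Segment endpoints: x in {-9.536, -6, 0.364, 3.192, 6.021}, y in {-12.021, -9.192, -6.364, 0, 3.536}
xmin=-9.536, ymin=-12.021, xmax=6.021, ymax=3.536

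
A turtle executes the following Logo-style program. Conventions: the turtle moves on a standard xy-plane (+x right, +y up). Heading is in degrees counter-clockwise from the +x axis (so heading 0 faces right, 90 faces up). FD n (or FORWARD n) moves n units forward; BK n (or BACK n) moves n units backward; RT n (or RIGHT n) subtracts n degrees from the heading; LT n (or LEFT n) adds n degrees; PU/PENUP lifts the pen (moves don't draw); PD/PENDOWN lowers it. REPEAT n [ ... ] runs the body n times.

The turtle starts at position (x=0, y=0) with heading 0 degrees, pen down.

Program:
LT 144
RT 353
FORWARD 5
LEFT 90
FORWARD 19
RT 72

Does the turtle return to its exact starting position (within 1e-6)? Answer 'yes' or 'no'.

Executing turtle program step by step:
Start: pos=(0,0), heading=0, pen down
LT 144: heading 0 -> 144
RT 353: heading 144 -> 151
FD 5: (0,0) -> (-4.373,2.424) [heading=151, draw]
LT 90: heading 151 -> 241
FD 19: (-4.373,2.424) -> (-13.584,-14.194) [heading=241, draw]
RT 72: heading 241 -> 169
Final: pos=(-13.584,-14.194), heading=169, 2 segment(s) drawn

Start position: (0, 0)
Final position: (-13.584, -14.194)
Distance = 19.647; >= 1e-6 -> NOT closed

Answer: no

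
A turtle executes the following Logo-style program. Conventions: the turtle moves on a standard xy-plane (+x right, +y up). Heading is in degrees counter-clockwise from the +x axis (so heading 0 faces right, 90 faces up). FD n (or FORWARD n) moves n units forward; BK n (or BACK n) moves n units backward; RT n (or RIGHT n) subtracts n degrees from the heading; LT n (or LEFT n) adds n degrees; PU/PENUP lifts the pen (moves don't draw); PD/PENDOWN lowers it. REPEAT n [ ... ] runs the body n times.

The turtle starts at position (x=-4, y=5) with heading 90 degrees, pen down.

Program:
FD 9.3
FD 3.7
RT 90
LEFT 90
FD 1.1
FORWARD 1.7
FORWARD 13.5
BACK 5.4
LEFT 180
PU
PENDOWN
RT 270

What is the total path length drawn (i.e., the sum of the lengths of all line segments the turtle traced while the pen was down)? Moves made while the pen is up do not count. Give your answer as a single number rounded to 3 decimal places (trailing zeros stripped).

Executing turtle program step by step:
Start: pos=(-4,5), heading=90, pen down
FD 9.3: (-4,5) -> (-4,14.3) [heading=90, draw]
FD 3.7: (-4,14.3) -> (-4,18) [heading=90, draw]
RT 90: heading 90 -> 0
LT 90: heading 0 -> 90
FD 1.1: (-4,18) -> (-4,19.1) [heading=90, draw]
FD 1.7: (-4,19.1) -> (-4,20.8) [heading=90, draw]
FD 13.5: (-4,20.8) -> (-4,34.3) [heading=90, draw]
BK 5.4: (-4,34.3) -> (-4,28.9) [heading=90, draw]
LT 180: heading 90 -> 270
PU: pen up
PD: pen down
RT 270: heading 270 -> 0
Final: pos=(-4,28.9), heading=0, 6 segment(s) drawn

Segment lengths:
  seg 1: (-4,5) -> (-4,14.3), length = 9.3
  seg 2: (-4,14.3) -> (-4,18), length = 3.7
  seg 3: (-4,18) -> (-4,19.1), length = 1.1
  seg 4: (-4,19.1) -> (-4,20.8), length = 1.7
  seg 5: (-4,20.8) -> (-4,34.3), length = 13.5
  seg 6: (-4,34.3) -> (-4,28.9), length = 5.4
Total = 34.7

Answer: 34.7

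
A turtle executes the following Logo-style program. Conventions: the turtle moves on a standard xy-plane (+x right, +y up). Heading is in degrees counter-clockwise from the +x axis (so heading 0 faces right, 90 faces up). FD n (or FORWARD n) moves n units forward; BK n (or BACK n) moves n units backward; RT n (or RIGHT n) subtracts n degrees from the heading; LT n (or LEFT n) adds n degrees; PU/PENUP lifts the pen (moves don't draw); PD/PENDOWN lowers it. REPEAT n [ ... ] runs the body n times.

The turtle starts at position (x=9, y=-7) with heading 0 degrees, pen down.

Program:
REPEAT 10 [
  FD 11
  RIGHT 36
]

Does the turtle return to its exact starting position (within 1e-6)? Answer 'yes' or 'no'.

Executing turtle program step by step:
Start: pos=(9,-7), heading=0, pen down
REPEAT 10 [
  -- iteration 1/10 --
  FD 11: (9,-7) -> (20,-7) [heading=0, draw]
  RT 36: heading 0 -> 324
  -- iteration 2/10 --
  FD 11: (20,-7) -> (28.899,-13.466) [heading=324, draw]
  RT 36: heading 324 -> 288
  -- iteration 3/10 --
  FD 11: (28.899,-13.466) -> (32.298,-23.927) [heading=288, draw]
  RT 36: heading 288 -> 252
  -- iteration 4/10 --
  FD 11: (32.298,-23.927) -> (28.899,-34.389) [heading=252, draw]
  RT 36: heading 252 -> 216
  -- iteration 5/10 --
  FD 11: (28.899,-34.389) -> (20,-40.855) [heading=216, draw]
  RT 36: heading 216 -> 180
  -- iteration 6/10 --
  FD 11: (20,-40.855) -> (9,-40.855) [heading=180, draw]
  RT 36: heading 180 -> 144
  -- iteration 7/10 --
  FD 11: (9,-40.855) -> (0.101,-34.389) [heading=144, draw]
  RT 36: heading 144 -> 108
  -- iteration 8/10 --
  FD 11: (0.101,-34.389) -> (-3.298,-23.927) [heading=108, draw]
  RT 36: heading 108 -> 72
  -- iteration 9/10 --
  FD 11: (-3.298,-23.927) -> (0.101,-13.466) [heading=72, draw]
  RT 36: heading 72 -> 36
  -- iteration 10/10 --
  FD 11: (0.101,-13.466) -> (9,-7) [heading=36, draw]
  RT 36: heading 36 -> 0
]
Final: pos=(9,-7), heading=0, 10 segment(s) drawn

Start position: (9, -7)
Final position: (9, -7)
Distance = 0; < 1e-6 -> CLOSED

Answer: yes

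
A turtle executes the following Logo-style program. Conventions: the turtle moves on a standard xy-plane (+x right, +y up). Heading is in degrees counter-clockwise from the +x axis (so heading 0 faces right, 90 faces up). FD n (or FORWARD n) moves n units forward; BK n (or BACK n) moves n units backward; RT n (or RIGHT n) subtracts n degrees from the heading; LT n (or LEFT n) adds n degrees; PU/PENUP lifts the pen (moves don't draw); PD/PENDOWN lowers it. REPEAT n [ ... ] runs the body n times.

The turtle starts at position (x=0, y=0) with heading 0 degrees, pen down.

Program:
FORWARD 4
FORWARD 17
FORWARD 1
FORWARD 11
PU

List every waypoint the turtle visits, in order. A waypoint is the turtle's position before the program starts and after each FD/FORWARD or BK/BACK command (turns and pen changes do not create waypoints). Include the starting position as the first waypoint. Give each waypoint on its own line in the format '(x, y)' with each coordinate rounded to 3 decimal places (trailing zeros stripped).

Answer: (0, 0)
(4, 0)
(21, 0)
(22, 0)
(33, 0)

Derivation:
Executing turtle program step by step:
Start: pos=(0,0), heading=0, pen down
FD 4: (0,0) -> (4,0) [heading=0, draw]
FD 17: (4,0) -> (21,0) [heading=0, draw]
FD 1: (21,0) -> (22,0) [heading=0, draw]
FD 11: (22,0) -> (33,0) [heading=0, draw]
PU: pen up
Final: pos=(33,0), heading=0, 4 segment(s) drawn
Waypoints (5 total):
(0, 0)
(4, 0)
(21, 0)
(22, 0)
(33, 0)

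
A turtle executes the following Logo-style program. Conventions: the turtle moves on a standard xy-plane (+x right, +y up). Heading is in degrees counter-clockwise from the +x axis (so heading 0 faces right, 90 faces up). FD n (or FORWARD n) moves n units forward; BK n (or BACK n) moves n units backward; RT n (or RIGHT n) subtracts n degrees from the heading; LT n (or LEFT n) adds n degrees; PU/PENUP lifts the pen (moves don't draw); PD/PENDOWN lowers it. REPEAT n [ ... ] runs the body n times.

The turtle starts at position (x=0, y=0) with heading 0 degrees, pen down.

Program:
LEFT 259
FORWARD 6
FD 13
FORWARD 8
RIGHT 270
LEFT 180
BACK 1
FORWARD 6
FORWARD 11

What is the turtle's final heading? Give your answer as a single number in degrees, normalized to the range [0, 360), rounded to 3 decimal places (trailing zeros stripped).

Executing turtle program step by step:
Start: pos=(0,0), heading=0, pen down
LT 259: heading 0 -> 259
FD 6: (0,0) -> (-1.145,-5.89) [heading=259, draw]
FD 13: (-1.145,-5.89) -> (-3.625,-18.651) [heading=259, draw]
FD 8: (-3.625,-18.651) -> (-5.152,-26.504) [heading=259, draw]
RT 270: heading 259 -> 349
LT 180: heading 349 -> 169
BK 1: (-5.152,-26.504) -> (-4.17,-26.695) [heading=169, draw]
FD 6: (-4.17,-26.695) -> (-10.06,-25.55) [heading=169, draw]
FD 11: (-10.06,-25.55) -> (-20.858,-23.451) [heading=169, draw]
Final: pos=(-20.858,-23.451), heading=169, 6 segment(s) drawn

Answer: 169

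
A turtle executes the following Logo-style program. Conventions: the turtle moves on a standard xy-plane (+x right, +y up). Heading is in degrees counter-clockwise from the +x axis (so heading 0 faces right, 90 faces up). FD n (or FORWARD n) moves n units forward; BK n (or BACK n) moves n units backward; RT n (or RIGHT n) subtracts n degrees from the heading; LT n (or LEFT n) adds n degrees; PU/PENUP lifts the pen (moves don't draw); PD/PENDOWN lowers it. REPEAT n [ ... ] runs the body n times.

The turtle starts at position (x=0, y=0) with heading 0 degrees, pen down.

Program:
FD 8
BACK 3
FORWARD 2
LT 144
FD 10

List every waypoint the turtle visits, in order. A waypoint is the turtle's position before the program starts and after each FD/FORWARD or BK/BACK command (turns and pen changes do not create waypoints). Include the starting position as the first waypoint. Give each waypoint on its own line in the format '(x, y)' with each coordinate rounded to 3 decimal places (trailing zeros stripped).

Answer: (0, 0)
(8, 0)
(5, 0)
(7, 0)
(-1.09, 5.878)

Derivation:
Executing turtle program step by step:
Start: pos=(0,0), heading=0, pen down
FD 8: (0,0) -> (8,0) [heading=0, draw]
BK 3: (8,0) -> (5,0) [heading=0, draw]
FD 2: (5,0) -> (7,0) [heading=0, draw]
LT 144: heading 0 -> 144
FD 10: (7,0) -> (-1.09,5.878) [heading=144, draw]
Final: pos=(-1.09,5.878), heading=144, 4 segment(s) drawn
Waypoints (5 total):
(0, 0)
(8, 0)
(5, 0)
(7, 0)
(-1.09, 5.878)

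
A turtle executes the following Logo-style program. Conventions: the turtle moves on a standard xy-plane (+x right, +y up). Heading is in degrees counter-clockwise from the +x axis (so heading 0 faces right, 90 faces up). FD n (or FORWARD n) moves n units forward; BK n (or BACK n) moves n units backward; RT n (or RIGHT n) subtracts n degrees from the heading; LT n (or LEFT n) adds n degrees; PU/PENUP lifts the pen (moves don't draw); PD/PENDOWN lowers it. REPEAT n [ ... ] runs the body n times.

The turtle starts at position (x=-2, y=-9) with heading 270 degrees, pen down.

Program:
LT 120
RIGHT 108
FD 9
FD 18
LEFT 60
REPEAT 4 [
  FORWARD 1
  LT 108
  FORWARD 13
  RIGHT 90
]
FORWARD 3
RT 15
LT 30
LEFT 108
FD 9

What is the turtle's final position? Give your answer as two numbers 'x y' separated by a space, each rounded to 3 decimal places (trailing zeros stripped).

Answer: -22.075 11.598

Derivation:
Executing turtle program step by step:
Start: pos=(-2,-9), heading=270, pen down
LT 120: heading 270 -> 30
RT 108: heading 30 -> 282
FD 9: (-2,-9) -> (-0.129,-17.803) [heading=282, draw]
FD 18: (-0.129,-17.803) -> (3.614,-35.41) [heading=282, draw]
LT 60: heading 282 -> 342
REPEAT 4 [
  -- iteration 1/4 --
  FD 1: (3.614,-35.41) -> (4.565,-35.719) [heading=342, draw]
  LT 108: heading 342 -> 90
  FD 13: (4.565,-35.719) -> (4.565,-22.719) [heading=90, draw]
  RT 90: heading 90 -> 0
  -- iteration 2/4 --
  FD 1: (4.565,-22.719) -> (5.565,-22.719) [heading=0, draw]
  LT 108: heading 0 -> 108
  FD 13: (5.565,-22.719) -> (1.547,-10.355) [heading=108, draw]
  RT 90: heading 108 -> 18
  -- iteration 3/4 --
  FD 1: (1.547,-10.355) -> (2.499,-10.046) [heading=18, draw]
  LT 108: heading 18 -> 126
  FD 13: (2.499,-10.046) -> (-5.143,0.471) [heading=126, draw]
  RT 90: heading 126 -> 36
  -- iteration 4/4 --
  FD 1: (-5.143,0.471) -> (-4.334,1.059) [heading=36, draw]
  LT 108: heading 36 -> 144
  FD 13: (-4.334,1.059) -> (-14.851,8.7) [heading=144, draw]
  RT 90: heading 144 -> 54
]
FD 3: (-14.851,8.7) -> (-13.088,11.127) [heading=54, draw]
RT 15: heading 54 -> 39
LT 30: heading 39 -> 69
LT 108: heading 69 -> 177
FD 9: (-13.088,11.127) -> (-22.075,11.598) [heading=177, draw]
Final: pos=(-22.075,11.598), heading=177, 12 segment(s) drawn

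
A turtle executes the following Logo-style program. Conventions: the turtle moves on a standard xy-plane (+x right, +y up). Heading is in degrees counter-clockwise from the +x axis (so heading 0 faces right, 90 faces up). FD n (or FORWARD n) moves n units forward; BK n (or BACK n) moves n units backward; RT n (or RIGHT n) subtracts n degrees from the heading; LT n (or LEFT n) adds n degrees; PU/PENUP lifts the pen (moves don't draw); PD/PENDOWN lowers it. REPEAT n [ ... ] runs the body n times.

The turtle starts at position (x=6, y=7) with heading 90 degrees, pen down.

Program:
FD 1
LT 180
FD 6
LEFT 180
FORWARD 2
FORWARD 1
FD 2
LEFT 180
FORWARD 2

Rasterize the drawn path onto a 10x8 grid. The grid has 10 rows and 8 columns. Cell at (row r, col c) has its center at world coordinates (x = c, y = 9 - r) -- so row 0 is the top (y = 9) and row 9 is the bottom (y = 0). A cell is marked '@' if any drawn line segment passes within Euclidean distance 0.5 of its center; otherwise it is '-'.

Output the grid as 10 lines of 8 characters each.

Answer: --------
------@-
------@-
------@-
------@-
------@-
------@-
------@-
--------
--------

Derivation:
Segment 0: (6,7) -> (6,8)
Segment 1: (6,8) -> (6,2)
Segment 2: (6,2) -> (6,4)
Segment 3: (6,4) -> (6,5)
Segment 4: (6,5) -> (6,7)
Segment 5: (6,7) -> (6,5)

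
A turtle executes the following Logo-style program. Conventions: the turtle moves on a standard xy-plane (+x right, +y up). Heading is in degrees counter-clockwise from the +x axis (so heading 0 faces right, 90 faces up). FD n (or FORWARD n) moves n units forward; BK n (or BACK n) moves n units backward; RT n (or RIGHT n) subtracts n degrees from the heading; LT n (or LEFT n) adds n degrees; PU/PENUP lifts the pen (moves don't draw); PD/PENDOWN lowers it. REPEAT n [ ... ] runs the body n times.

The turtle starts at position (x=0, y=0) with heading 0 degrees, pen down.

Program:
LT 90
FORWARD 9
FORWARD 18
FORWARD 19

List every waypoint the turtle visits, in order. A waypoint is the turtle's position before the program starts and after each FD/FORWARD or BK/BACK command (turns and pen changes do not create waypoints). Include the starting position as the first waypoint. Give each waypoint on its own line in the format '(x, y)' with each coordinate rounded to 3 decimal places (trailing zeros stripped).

Executing turtle program step by step:
Start: pos=(0,0), heading=0, pen down
LT 90: heading 0 -> 90
FD 9: (0,0) -> (0,9) [heading=90, draw]
FD 18: (0,9) -> (0,27) [heading=90, draw]
FD 19: (0,27) -> (0,46) [heading=90, draw]
Final: pos=(0,46), heading=90, 3 segment(s) drawn
Waypoints (4 total):
(0, 0)
(0, 9)
(0, 27)
(0, 46)

Answer: (0, 0)
(0, 9)
(0, 27)
(0, 46)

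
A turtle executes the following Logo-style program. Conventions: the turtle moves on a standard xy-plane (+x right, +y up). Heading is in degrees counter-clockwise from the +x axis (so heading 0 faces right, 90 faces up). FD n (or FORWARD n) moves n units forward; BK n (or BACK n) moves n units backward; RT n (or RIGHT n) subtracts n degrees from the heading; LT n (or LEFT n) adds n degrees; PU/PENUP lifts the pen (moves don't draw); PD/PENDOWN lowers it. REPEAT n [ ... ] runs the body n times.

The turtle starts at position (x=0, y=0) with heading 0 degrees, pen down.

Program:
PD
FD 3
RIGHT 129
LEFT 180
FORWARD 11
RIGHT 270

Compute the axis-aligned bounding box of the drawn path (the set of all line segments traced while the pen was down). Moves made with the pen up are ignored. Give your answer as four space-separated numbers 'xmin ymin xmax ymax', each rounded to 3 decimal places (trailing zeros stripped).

Executing turtle program step by step:
Start: pos=(0,0), heading=0, pen down
PD: pen down
FD 3: (0,0) -> (3,0) [heading=0, draw]
RT 129: heading 0 -> 231
LT 180: heading 231 -> 51
FD 11: (3,0) -> (9.923,8.549) [heading=51, draw]
RT 270: heading 51 -> 141
Final: pos=(9.923,8.549), heading=141, 2 segment(s) drawn

Segment endpoints: x in {0, 3, 9.923}, y in {0, 8.549}
xmin=0, ymin=0, xmax=9.923, ymax=8.549

Answer: 0 0 9.923 8.549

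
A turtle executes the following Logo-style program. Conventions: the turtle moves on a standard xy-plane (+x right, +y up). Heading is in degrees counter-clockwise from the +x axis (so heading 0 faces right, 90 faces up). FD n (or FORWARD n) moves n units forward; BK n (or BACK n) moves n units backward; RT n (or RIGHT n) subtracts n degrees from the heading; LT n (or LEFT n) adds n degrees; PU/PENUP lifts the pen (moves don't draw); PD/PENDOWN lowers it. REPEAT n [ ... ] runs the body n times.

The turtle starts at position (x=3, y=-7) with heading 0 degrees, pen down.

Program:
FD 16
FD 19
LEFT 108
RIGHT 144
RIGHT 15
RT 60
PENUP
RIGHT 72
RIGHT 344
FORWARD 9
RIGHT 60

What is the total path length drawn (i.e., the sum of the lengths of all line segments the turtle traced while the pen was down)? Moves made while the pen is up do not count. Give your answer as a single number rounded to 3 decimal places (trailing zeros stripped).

Answer: 35

Derivation:
Executing turtle program step by step:
Start: pos=(3,-7), heading=0, pen down
FD 16: (3,-7) -> (19,-7) [heading=0, draw]
FD 19: (19,-7) -> (38,-7) [heading=0, draw]
LT 108: heading 0 -> 108
RT 144: heading 108 -> 324
RT 15: heading 324 -> 309
RT 60: heading 309 -> 249
PU: pen up
RT 72: heading 249 -> 177
RT 344: heading 177 -> 193
FD 9: (38,-7) -> (29.231,-9.025) [heading=193, move]
RT 60: heading 193 -> 133
Final: pos=(29.231,-9.025), heading=133, 2 segment(s) drawn

Segment lengths:
  seg 1: (3,-7) -> (19,-7), length = 16
  seg 2: (19,-7) -> (38,-7), length = 19
Total = 35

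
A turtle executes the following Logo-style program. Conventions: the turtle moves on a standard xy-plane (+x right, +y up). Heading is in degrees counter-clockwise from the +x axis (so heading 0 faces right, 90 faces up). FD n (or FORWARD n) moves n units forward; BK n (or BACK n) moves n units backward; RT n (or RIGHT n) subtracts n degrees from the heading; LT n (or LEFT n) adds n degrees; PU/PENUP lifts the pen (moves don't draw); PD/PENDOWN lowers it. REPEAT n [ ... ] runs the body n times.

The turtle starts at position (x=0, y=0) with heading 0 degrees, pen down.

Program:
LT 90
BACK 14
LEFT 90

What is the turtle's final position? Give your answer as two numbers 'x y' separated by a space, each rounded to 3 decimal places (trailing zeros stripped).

Executing turtle program step by step:
Start: pos=(0,0), heading=0, pen down
LT 90: heading 0 -> 90
BK 14: (0,0) -> (0,-14) [heading=90, draw]
LT 90: heading 90 -> 180
Final: pos=(0,-14), heading=180, 1 segment(s) drawn

Answer: 0 -14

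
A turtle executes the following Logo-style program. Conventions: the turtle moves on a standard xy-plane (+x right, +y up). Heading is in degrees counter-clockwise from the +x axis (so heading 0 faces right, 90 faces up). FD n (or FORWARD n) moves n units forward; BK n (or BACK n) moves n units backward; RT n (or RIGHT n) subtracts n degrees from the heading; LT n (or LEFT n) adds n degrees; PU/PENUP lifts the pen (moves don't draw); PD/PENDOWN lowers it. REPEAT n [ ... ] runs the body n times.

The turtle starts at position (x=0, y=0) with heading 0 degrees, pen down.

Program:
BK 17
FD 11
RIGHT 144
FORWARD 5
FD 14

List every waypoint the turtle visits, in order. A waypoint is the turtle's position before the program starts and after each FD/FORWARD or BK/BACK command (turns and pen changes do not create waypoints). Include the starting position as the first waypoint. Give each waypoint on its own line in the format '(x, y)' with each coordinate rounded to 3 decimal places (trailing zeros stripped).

Executing turtle program step by step:
Start: pos=(0,0), heading=0, pen down
BK 17: (0,0) -> (-17,0) [heading=0, draw]
FD 11: (-17,0) -> (-6,0) [heading=0, draw]
RT 144: heading 0 -> 216
FD 5: (-6,0) -> (-10.045,-2.939) [heading=216, draw]
FD 14: (-10.045,-2.939) -> (-21.371,-11.168) [heading=216, draw]
Final: pos=(-21.371,-11.168), heading=216, 4 segment(s) drawn
Waypoints (5 total):
(0, 0)
(-17, 0)
(-6, 0)
(-10.045, -2.939)
(-21.371, -11.168)

Answer: (0, 0)
(-17, 0)
(-6, 0)
(-10.045, -2.939)
(-21.371, -11.168)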